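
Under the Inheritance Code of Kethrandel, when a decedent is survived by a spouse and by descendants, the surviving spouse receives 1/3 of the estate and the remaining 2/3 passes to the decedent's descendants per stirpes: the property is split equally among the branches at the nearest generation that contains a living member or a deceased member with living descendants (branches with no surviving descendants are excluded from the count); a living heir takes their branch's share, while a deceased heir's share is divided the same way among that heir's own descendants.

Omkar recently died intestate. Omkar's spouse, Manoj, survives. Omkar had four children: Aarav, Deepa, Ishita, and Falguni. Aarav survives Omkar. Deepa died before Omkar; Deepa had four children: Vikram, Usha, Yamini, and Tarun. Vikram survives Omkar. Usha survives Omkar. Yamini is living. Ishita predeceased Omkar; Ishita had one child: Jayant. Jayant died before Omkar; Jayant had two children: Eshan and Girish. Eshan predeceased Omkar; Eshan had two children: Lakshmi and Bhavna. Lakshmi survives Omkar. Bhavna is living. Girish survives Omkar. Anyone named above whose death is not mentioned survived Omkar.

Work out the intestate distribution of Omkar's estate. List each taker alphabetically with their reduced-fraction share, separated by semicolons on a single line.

Manoj, as surviving spouse, takes 1/3.
The remaining 2/3 passes to Omkar's descendants per stirpes.
The 2/3 is divided into 4 equal shares of 1/6 among Aarav, Deepa, Ishita, Falguni.
Aarav is living and takes 1/6.
Deepa predeceased; the 1/6 allotted to Deepa's branch passes to Deepa's issue by representation.
The 1/6 is divided into 4 equal shares of 1/24 among Vikram, Usha, Yamini, Tarun.
Vikram is living and takes 1/24.
Usha is living and takes 1/24.
Yamini is living and takes 1/24.
Tarun is living and takes 1/24.
Ishita predeceased; the 1/6 allotted to Ishita's branch passes to Ishita's issue by representation.
Jayant's line is the sole branch at this level, so the full 1/6 passes to Jayant's issue by representation.
The 1/6 is divided into 2 equal shares of 1/12 among Eshan, Girish.
Eshan predeceased; the 1/12 allotted to Eshan's branch passes to Eshan's issue by representation.
The 1/12 is divided into 2 equal shares of 1/24 among Lakshmi, Bhavna.
Lakshmi is living and takes 1/24.
Bhavna is living and takes 1/24.
Girish is living and takes 1/12.
Falguni is living and takes 1/6.

Aarav 1/6; Bhavna 1/24; Falguni 1/6; Girish 1/12; Lakshmi 1/24; Manoj 1/3; Tarun 1/24; Usha 1/24; Vikram 1/24; Yamini 1/24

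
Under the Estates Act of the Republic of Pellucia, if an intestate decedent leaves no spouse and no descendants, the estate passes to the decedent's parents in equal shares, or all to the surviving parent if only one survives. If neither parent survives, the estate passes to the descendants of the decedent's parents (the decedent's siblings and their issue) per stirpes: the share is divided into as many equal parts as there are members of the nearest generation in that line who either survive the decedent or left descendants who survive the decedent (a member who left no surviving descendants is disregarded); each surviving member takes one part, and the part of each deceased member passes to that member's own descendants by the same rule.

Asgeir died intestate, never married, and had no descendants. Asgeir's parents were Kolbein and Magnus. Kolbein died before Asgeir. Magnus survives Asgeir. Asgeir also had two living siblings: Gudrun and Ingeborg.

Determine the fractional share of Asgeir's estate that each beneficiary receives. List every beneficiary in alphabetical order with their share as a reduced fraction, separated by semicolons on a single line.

Magnus 1

Only one parent, Magnus, survives, so Magnus takes the entire estate. The siblings take nothing because a surviving parent has priority.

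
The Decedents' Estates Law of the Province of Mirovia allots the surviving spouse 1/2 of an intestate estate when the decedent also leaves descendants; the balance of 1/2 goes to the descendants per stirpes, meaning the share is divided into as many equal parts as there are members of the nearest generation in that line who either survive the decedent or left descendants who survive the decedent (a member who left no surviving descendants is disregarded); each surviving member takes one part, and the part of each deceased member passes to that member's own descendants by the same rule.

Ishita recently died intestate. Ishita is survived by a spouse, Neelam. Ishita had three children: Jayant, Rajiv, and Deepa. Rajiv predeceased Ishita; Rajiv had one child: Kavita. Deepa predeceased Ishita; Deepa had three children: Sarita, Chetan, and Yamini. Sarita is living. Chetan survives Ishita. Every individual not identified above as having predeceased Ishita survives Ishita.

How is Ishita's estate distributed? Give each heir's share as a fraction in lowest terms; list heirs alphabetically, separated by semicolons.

Chetan 1/18; Jayant 1/6; Kavita 1/6; Neelam 1/2; Sarita 1/18; Yamini 1/18

Neelam, as surviving spouse, takes 1/2.
The remaining 1/2 passes to Ishita's descendants per stirpes.
The 1/2 is divided into 3 equal shares of 1/6 among Jayant, Rajiv, Deepa.
Jayant is living and takes 1/6.
Rajiv predeceased; the 1/6 allotted to Rajiv's branch passes to Rajiv's issue by representation.
Kavita is the sole taker at this level and receives the full 1/6.
Deepa predeceased; the 1/6 allotted to Deepa's branch passes to Deepa's issue by representation.
The 1/6 is divided into 3 equal shares of 1/18 among Sarita, Chetan, Yamini.
Sarita is living and takes 1/18.
Chetan is living and takes 1/18.
Yamini is living and takes 1/18.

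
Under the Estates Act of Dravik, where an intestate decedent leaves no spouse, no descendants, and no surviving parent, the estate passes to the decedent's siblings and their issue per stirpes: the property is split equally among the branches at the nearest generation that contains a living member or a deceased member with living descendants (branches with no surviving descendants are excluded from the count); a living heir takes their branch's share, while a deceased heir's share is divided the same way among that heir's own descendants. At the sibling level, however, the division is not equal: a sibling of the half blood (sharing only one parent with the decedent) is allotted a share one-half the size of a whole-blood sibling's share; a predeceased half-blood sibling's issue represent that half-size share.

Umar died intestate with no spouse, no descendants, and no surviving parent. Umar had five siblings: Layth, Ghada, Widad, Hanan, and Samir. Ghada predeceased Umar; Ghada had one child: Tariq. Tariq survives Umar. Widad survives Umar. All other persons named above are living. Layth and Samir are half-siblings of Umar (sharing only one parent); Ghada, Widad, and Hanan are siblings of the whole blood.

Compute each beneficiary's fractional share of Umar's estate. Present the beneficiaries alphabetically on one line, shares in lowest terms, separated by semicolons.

Hanan 1/4; Layth 1/8; Samir 1/8; Tariq 1/4; Widad 1/4

No spouse, descendants, or parent survives, so the estate passes to Umar's siblings per stirpes.
Half-blood siblings count for one-half the weight of whole-blood siblings at the initial division.
Dividing 1 in proportion to weights (total weight 4): Layth (weight 1/2) → 1/8; Ghada (weight 1) → 1/4; Widad (weight 1) → 1/4; Hanan (weight 1) → 1/4; Samir (weight 1/2) → 1/8.
Layth is living and takes 1/8.
Ghada predeceased; the 1/4 allotted to Ghada's branch passes to Ghada's issue by representation.
Tariq is the sole taker at this level and receives the full 1/4.
Widad is living and takes 1/4.
Hanan is living and takes 1/4.
Samir is living and takes 1/8.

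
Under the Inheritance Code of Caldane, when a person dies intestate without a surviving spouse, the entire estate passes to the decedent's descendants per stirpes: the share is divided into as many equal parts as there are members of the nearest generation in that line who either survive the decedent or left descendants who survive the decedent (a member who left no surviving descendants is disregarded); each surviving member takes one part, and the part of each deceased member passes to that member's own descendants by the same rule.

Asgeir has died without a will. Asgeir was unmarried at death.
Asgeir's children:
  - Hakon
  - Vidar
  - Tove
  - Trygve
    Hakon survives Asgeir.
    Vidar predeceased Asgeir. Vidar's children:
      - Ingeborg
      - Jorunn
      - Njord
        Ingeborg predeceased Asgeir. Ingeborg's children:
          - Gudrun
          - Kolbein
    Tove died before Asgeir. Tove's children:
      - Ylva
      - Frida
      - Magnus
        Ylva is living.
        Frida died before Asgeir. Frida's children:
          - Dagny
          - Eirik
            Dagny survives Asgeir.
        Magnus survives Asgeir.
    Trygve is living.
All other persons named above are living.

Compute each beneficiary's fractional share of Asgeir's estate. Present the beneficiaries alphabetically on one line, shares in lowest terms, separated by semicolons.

There is no surviving spouse, so the entire estate passes to Asgeir's descendants per stirpes.
The estate is divided into 4 equal shares of 1/4 among Hakon, Vidar, Tove, Trygve.
Hakon is living and takes 1/4.
Vidar predeceased; the 1/4 allotted to Vidar's branch passes to Vidar's issue by representation.
The 1/4 is divided into 3 equal shares of 1/12 among Ingeborg, Jorunn, Njord.
Ingeborg predeceased; the 1/12 allotted to Ingeborg's branch passes to Ingeborg's issue by representation.
The 1/12 is divided into 2 equal shares of 1/24 among Gudrun, Kolbein.
Gudrun is living and takes 1/24.
Kolbein is living and takes 1/24.
Jorunn is living and takes 1/12.
Njord is living and takes 1/12.
Tove predeceased; the 1/4 allotted to Tove's branch passes to Tove's issue by representation.
The 1/4 is divided into 3 equal shares of 1/12 among Ylva, Frida, Magnus.
Ylva is living and takes 1/12.
Frida predeceased; the 1/12 allotted to Frida's branch passes to Frida's issue by representation.
The 1/12 is divided into 2 equal shares of 1/24 among Dagny, Eirik.
Dagny is living and takes 1/24.
Eirik is living and takes 1/24.
Magnus is living and takes 1/12.
Trygve is living and takes 1/4.

Dagny 1/24; Eirik 1/24; Gudrun 1/24; Hakon 1/4; Jorunn 1/12; Kolbein 1/24; Magnus 1/12; Njord 1/12; Trygve 1/4; Ylva 1/12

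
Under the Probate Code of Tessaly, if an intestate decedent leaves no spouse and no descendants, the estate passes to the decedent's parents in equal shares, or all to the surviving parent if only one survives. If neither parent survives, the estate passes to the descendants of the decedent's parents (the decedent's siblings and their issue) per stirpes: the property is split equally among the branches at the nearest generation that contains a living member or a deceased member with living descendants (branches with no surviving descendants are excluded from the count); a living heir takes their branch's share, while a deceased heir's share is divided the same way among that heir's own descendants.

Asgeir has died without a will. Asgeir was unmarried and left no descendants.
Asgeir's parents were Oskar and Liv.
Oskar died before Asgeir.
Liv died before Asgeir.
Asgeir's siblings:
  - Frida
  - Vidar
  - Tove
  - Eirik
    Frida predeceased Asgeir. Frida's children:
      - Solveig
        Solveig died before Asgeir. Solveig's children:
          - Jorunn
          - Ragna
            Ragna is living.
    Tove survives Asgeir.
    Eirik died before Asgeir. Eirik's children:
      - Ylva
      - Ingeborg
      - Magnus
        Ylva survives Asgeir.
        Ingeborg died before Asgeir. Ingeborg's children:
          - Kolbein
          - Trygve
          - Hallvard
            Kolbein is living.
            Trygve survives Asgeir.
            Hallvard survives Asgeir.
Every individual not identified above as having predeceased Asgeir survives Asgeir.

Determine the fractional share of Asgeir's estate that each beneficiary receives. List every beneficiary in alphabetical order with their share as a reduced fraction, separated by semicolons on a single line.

Neither parent survives and there are no descendants, so the estate passes to Asgeir's siblings and their issue per stirpes.
The estate is divided into 4 equal shares of 1/4 among Frida, Vidar, Tove, Eirik.
Frida predeceased; the 1/4 allotted to Frida's branch passes to Frida's issue by representation.
Solveig's line is the sole branch at this level, so the full 1/4 passes to Solveig's issue by representation.
The 1/4 is divided into 2 equal shares of 1/8 among Jorunn, Ragna.
Jorunn is living and takes 1/8.
Ragna is living and takes 1/8.
Vidar is living and takes 1/4.
Tove is living and takes 1/4.
Eirik predeceased; the 1/4 allotted to Eirik's branch passes to Eirik's issue by representation.
The 1/4 is divided into 3 equal shares of 1/12 among Ylva, Ingeborg, Magnus.
Ylva is living and takes 1/12.
Ingeborg predeceased; the 1/12 allotted to Ingeborg's branch passes to Ingeborg's issue by representation.
The 1/12 is divided into 3 equal shares of 1/36 among Kolbein, Trygve, Hallvard.
Kolbein is living and takes 1/36.
Trygve is living and takes 1/36.
Hallvard is living and takes 1/36.
Magnus is living and takes 1/12.

Hallvard 1/36; Jorunn 1/8; Kolbein 1/36; Magnus 1/12; Ragna 1/8; Tove 1/4; Trygve 1/36; Vidar 1/4; Ylva 1/12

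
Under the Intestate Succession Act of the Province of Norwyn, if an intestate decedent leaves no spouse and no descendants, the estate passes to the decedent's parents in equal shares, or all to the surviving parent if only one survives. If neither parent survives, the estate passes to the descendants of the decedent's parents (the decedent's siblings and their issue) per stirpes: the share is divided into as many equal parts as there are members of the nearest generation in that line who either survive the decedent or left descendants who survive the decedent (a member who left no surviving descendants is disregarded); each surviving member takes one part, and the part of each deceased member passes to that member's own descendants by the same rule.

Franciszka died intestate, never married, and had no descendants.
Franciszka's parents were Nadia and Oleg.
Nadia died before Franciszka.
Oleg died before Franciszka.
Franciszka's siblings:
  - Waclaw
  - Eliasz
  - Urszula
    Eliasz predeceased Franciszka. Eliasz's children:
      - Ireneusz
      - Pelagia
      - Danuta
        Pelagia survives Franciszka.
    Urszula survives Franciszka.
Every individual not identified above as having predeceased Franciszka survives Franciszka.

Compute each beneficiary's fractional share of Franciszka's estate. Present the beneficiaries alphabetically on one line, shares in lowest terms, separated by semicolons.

Neither parent survives and there are no descendants, so the estate passes to Franciszka's siblings and their issue per stirpes.
The estate is divided into 3 equal shares of 1/3 among Waclaw, Eliasz, Urszula.
Waclaw is living and takes 1/3.
Eliasz predeceased; the 1/3 allotted to Eliasz's branch passes to Eliasz's issue by representation.
The 1/3 is divided into 3 equal shares of 1/9 among Ireneusz, Pelagia, Danuta.
Ireneusz is living and takes 1/9.
Pelagia is living and takes 1/9.
Danuta is living and takes 1/9.
Urszula is living and takes 1/3.

Danuta 1/9; Ireneusz 1/9; Pelagia 1/9; Urszula 1/3; Waclaw 1/3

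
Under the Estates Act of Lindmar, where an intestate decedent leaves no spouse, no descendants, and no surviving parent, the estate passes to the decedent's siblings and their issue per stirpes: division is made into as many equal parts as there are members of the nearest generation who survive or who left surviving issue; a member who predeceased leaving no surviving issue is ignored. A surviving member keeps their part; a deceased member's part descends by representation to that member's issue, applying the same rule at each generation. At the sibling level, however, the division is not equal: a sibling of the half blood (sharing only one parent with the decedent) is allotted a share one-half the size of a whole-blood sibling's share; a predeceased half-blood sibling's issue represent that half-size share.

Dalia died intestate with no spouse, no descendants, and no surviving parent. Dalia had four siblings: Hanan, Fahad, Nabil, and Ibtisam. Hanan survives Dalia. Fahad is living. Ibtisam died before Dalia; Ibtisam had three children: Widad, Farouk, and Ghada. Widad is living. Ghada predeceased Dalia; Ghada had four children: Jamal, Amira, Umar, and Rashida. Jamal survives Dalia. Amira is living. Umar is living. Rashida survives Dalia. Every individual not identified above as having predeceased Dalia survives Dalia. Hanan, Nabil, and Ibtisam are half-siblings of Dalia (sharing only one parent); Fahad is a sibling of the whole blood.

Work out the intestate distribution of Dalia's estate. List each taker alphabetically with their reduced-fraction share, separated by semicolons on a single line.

Amira 1/60; Fahad 2/5; Farouk 1/15; Hanan 1/5; Jamal 1/60; Nabil 1/5; Rashida 1/60; Umar 1/60; Widad 1/15

No spouse, descendants, or parent survives, so the estate passes to Dalia's siblings per stirpes.
Half-blood siblings count for one-half the weight of whole-blood siblings at the initial division.
Dividing 1 in proportion to weights (total weight 5/2): Hanan (weight 1/2) → 1/5; Fahad (weight 1) → 2/5; Nabil (weight 1/2) → 1/5; Ibtisam (weight 1/2) → 1/5.
Hanan is living and takes 1/5.
Fahad is living and takes 2/5.
Nabil is living and takes 1/5.
Ibtisam predeceased; the 1/5 allotted to Ibtisam's branch passes to Ibtisam's issue by representation.
The 1/5 is divided into 3 equal shares of 1/15 among Widad, Farouk, Ghada.
Widad is living and takes 1/15.
Farouk is living and takes 1/15.
Ghada predeceased; the 1/15 allotted to Ghada's branch passes to Ghada's issue by representation.
The 1/15 is divided into 4 equal shares of 1/60 among Jamal, Amira, Umar, Rashida.
Jamal is living and takes 1/60.
Amira is living and takes 1/60.
Umar is living and takes 1/60.
Rashida is living and takes 1/60.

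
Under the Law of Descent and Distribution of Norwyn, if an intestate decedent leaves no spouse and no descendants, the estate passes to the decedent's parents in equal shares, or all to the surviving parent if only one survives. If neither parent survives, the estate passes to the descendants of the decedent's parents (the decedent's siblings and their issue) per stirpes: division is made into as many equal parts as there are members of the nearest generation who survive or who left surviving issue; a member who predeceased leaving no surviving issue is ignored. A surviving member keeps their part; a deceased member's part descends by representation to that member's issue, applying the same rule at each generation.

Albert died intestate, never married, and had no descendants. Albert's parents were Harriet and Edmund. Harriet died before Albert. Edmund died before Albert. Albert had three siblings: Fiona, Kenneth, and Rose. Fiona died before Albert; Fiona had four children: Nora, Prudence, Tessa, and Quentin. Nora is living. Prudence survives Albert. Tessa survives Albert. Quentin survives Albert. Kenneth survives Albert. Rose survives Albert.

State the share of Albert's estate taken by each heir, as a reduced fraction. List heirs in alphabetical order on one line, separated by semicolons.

Kenneth 1/3; Nora 1/12; Prudence 1/12; Quentin 1/12; Rose 1/3; Tessa 1/12

Neither parent survives and there are no descendants, so the estate passes to Albert's siblings and their issue per stirpes.
The estate is divided into 3 equal shares of 1/3 among Fiona, Kenneth, Rose.
Fiona predeceased; the 1/3 allotted to Fiona's branch passes to Fiona's issue by representation.
The 1/3 is divided into 4 equal shares of 1/12 among Nora, Prudence, Tessa, Quentin.
Nora is living and takes 1/12.
Prudence is living and takes 1/12.
Tessa is living and takes 1/12.
Quentin is living and takes 1/12.
Kenneth is living and takes 1/3.
Rose is living and takes 1/3.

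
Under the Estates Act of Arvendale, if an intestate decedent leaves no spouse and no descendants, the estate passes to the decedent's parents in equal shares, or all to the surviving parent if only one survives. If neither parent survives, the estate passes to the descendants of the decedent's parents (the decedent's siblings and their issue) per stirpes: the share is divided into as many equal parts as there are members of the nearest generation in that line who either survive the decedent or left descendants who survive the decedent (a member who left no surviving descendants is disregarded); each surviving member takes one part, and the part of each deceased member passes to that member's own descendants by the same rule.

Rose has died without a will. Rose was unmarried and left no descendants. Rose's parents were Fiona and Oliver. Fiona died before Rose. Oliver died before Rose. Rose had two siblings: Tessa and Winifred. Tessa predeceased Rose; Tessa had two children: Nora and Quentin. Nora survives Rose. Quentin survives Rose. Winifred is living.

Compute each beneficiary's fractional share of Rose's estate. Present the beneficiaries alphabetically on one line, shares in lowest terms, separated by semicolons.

Nora 1/4; Quentin 1/4; Winifred 1/2

Neither parent survives and there are no descendants, so the estate passes to Rose's siblings and their issue per stirpes.
The estate is divided into 2 equal shares of 1/2 among Tessa, Winifred.
Tessa predeceased; the 1/2 allotted to Tessa's branch passes to Tessa's issue by representation.
The 1/2 is divided into 2 equal shares of 1/4 among Nora, Quentin.
Nora is living and takes 1/4.
Quentin is living and takes 1/4.
Winifred is living and takes 1/2.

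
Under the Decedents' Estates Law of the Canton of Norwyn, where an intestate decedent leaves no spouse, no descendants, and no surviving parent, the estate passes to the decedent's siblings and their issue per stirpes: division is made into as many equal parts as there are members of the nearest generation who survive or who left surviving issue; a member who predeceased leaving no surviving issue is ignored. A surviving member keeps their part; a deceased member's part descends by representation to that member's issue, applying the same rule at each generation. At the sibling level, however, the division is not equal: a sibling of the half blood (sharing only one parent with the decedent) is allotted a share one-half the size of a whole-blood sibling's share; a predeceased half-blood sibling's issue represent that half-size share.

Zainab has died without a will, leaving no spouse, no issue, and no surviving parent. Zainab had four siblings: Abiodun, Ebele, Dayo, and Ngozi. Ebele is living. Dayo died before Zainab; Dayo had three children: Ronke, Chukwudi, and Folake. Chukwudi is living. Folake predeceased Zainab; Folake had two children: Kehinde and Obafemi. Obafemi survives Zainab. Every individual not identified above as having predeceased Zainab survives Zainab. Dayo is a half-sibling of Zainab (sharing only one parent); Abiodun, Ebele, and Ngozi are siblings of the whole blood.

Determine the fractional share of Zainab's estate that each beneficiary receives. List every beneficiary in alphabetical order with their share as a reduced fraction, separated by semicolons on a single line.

Abiodun 2/7; Chukwudi 1/21; Ebele 2/7; Kehinde 1/42; Ngozi 2/7; Obafemi 1/42; Ronke 1/21

No spouse, descendants, or parent survives, so the estate passes to Zainab's siblings per stirpes.
Half-blood siblings count for one-half the weight of whole-blood siblings at the initial division.
Dividing 1 in proportion to weights (total weight 7/2): Abiodun (weight 1) → 2/7; Ebele (weight 1) → 2/7; Dayo (weight 1/2) → 1/7; Ngozi (weight 1) → 2/7.
Abiodun is living and takes 2/7.
Ebele is living and takes 2/7.
Dayo predeceased; the 1/7 allotted to Dayo's branch passes to Dayo's issue by representation.
The 1/7 is divided into 3 equal shares of 1/21 among Ronke, Chukwudi, Folake.
Ronke is living and takes 1/21.
Chukwudi is living and takes 1/21.
Folake predeceased; the 1/21 allotted to Folake's branch passes to Folake's issue by representation.
The 1/21 is divided into 2 equal shares of 1/42 among Kehinde, Obafemi.
Kehinde is living and takes 1/42.
Obafemi is living and takes 1/42.
Ngozi is living and takes 2/7.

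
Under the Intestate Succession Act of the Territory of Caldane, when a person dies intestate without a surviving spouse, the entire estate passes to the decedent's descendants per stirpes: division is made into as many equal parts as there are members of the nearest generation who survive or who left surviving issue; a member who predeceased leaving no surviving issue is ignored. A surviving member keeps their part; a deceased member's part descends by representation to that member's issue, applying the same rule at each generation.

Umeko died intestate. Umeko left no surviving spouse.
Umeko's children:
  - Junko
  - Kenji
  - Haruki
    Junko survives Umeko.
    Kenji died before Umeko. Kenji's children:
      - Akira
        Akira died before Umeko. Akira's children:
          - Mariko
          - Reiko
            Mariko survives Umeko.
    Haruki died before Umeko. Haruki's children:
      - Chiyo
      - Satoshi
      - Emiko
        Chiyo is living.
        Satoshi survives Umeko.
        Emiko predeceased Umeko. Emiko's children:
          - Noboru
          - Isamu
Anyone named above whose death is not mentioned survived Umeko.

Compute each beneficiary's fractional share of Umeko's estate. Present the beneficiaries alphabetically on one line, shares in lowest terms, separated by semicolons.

Chiyo 1/9; Isamu 1/18; Junko 1/3; Mariko 1/6; Noboru 1/18; Reiko 1/6; Satoshi 1/9

There is no surviving spouse, so the entire estate passes to Umeko's descendants per stirpes.
The estate is divided into 3 equal shares of 1/3 among Junko, Kenji, Haruki.
Junko is living and takes 1/3.
Kenji predeceased; the 1/3 allotted to Kenji's branch passes to Kenji's issue by representation.
Akira's line is the sole branch at this level, so the full 1/3 passes to Akira's issue by representation.
The 1/3 is divided into 2 equal shares of 1/6 among Mariko, Reiko.
Mariko is living and takes 1/6.
Reiko is living and takes 1/6.
Haruki predeceased; the 1/3 allotted to Haruki's branch passes to Haruki's issue by representation.
The 1/3 is divided into 3 equal shares of 1/9 among Chiyo, Satoshi, Emiko.
Chiyo is living and takes 1/9.
Satoshi is living and takes 1/9.
Emiko predeceased; the 1/9 allotted to Emiko's branch passes to Emiko's issue by representation.
The 1/9 is divided into 2 equal shares of 1/18 among Noboru, Isamu.
Noboru is living and takes 1/18.
Isamu is living and takes 1/18.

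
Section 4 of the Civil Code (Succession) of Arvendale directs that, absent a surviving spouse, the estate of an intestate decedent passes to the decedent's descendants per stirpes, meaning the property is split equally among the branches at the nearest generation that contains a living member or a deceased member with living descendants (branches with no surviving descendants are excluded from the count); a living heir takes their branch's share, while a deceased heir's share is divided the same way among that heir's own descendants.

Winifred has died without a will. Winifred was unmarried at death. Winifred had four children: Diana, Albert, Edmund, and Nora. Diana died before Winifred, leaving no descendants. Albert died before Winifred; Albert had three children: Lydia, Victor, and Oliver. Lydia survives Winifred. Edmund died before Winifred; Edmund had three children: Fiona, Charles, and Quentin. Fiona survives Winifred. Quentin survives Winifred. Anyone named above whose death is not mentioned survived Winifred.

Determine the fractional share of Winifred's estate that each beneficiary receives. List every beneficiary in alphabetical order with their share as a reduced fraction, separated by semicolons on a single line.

Charles 1/9; Fiona 1/9; Lydia 1/9; Nora 1/3; Oliver 1/9; Quentin 1/9; Victor 1/9

There is no surviving spouse, so the entire estate passes to Winifred's descendants per stirpes.
Diana left no surviving issue, so that branch lapses and is disregarded.
The estate is divided into 3 equal shares of 1/3 among Albert, Edmund, Nora.
Albert predeceased; the 1/3 allotted to Albert's branch passes to Albert's issue by representation.
The 1/3 is divided into 3 equal shares of 1/9 among Lydia, Victor, Oliver.
Lydia is living and takes 1/9.
Victor is living and takes 1/9.
Oliver is living and takes 1/9.
Edmund predeceased; the 1/3 allotted to Edmund's branch passes to Edmund's issue by representation.
The 1/3 is divided into 3 equal shares of 1/9 among Fiona, Charles, Quentin.
Fiona is living and takes 1/9.
Charles is living and takes 1/9.
Quentin is living and takes 1/9.
Nora is living and takes 1/3.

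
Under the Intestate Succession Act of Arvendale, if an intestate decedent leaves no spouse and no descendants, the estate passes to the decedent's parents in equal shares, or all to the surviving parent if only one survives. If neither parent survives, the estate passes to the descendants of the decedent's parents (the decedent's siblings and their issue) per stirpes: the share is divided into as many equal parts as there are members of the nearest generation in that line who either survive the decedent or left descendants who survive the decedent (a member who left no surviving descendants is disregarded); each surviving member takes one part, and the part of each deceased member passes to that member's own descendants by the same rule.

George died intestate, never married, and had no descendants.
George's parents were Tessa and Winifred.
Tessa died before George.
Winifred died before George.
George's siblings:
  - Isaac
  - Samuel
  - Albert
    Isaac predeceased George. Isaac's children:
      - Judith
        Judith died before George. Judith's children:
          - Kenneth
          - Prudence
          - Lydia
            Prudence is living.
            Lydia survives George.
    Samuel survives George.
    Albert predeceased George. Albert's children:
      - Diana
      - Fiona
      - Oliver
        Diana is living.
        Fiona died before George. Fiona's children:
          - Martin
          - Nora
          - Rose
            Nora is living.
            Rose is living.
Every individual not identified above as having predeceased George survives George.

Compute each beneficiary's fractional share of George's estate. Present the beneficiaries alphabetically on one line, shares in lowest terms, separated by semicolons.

Neither parent survives and there are no descendants, so the estate passes to George's siblings and their issue per stirpes.
The estate is divided into 3 equal shares of 1/3 among Isaac, Samuel, Albert.
Isaac predeceased; the 1/3 allotted to Isaac's branch passes to Isaac's issue by representation.
Judith's line is the sole branch at this level, so the full 1/3 passes to Judith's issue by representation.
The 1/3 is divided into 3 equal shares of 1/9 among Kenneth, Prudence, Lydia.
Kenneth is living and takes 1/9.
Prudence is living and takes 1/9.
Lydia is living and takes 1/9.
Samuel is living and takes 1/3.
Albert predeceased; the 1/3 allotted to Albert's branch passes to Albert's issue by representation.
The 1/3 is divided into 3 equal shares of 1/9 among Diana, Fiona, Oliver.
Diana is living and takes 1/9.
Fiona predeceased; the 1/9 allotted to Fiona's branch passes to Fiona's issue by representation.
The 1/9 is divided into 3 equal shares of 1/27 among Martin, Nora, Rose.
Martin is living and takes 1/27.
Nora is living and takes 1/27.
Rose is living and takes 1/27.
Oliver is living and takes 1/9.

Diana 1/9; Kenneth 1/9; Lydia 1/9; Martin 1/27; Nora 1/27; Oliver 1/9; Prudence 1/9; Rose 1/27; Samuel 1/3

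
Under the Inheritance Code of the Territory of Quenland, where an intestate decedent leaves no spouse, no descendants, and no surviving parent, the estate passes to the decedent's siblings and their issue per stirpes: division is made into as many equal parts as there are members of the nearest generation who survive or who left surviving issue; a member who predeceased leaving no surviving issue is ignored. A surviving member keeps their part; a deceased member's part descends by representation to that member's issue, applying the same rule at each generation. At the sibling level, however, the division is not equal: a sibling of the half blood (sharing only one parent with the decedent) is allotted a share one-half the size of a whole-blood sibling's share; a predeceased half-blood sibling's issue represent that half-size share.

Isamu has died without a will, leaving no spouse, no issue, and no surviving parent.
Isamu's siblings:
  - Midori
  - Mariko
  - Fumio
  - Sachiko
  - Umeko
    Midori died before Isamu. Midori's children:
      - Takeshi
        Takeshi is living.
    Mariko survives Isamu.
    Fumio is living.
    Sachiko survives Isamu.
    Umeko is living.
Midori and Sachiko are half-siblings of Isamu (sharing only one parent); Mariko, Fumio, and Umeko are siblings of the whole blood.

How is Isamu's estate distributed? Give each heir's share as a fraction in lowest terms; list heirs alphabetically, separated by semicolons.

Fumio 1/4; Mariko 1/4; Sachiko 1/8; Takeshi 1/8; Umeko 1/4

No spouse, descendants, or parent survives, so the estate passes to Isamu's siblings per stirpes.
Half-blood siblings count for one-half the weight of whole-blood siblings at the initial division.
Dividing 1 in proportion to weights (total weight 4): Midori (weight 1/2) → 1/8; Mariko (weight 1) → 1/4; Fumio (weight 1) → 1/4; Sachiko (weight 1/2) → 1/8; Umeko (weight 1) → 1/4.
Midori predeceased; the 1/8 allotted to Midori's branch passes to Midori's issue by representation.
Takeshi is the sole taker at this level and receives the full 1/8.
Mariko is living and takes 1/4.
Fumio is living and takes 1/4.
Sachiko is living and takes 1/8.
Umeko is living and takes 1/4.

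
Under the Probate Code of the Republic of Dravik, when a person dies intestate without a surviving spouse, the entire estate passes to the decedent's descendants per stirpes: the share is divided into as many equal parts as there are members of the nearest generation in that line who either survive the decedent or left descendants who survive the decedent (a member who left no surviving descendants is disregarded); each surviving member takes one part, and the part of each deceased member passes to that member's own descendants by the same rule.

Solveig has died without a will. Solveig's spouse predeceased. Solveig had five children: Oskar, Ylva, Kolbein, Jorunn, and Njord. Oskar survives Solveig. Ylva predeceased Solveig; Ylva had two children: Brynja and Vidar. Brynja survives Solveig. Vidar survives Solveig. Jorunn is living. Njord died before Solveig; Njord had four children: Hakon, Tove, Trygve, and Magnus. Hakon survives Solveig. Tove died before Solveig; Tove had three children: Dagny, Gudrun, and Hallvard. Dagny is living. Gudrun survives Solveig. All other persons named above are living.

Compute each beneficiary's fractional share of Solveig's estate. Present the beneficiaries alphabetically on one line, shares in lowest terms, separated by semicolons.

Brynja 1/10; Dagny 1/60; Gudrun 1/60; Hakon 1/20; Hallvard 1/60; Jorunn 1/5; Kolbein 1/5; Magnus 1/20; Oskar 1/5; Trygve 1/20; Vidar 1/10

There is no surviving spouse, so the entire estate passes to Solveig's descendants per stirpes.
The estate is divided into 5 equal shares of 1/5 among Oskar, Ylva, Kolbein, Jorunn, Njord.
Oskar is living and takes 1/5.
Ylva predeceased; the 1/5 allotted to Ylva's branch passes to Ylva's issue by representation.
The 1/5 is divided into 2 equal shares of 1/10 among Brynja, Vidar.
Brynja is living and takes 1/10.
Vidar is living and takes 1/10.
Kolbein is living and takes 1/5.
Jorunn is living and takes 1/5.
Njord predeceased; the 1/5 allotted to Njord's branch passes to Njord's issue by representation.
The 1/5 is divided into 4 equal shares of 1/20 among Hakon, Tove, Trygve, Magnus.
Hakon is living and takes 1/20.
Tove predeceased; the 1/20 allotted to Tove's branch passes to Tove's issue by representation.
The 1/20 is divided into 3 equal shares of 1/60 among Dagny, Gudrun, Hallvard.
Dagny is living and takes 1/60.
Gudrun is living and takes 1/60.
Hallvard is living and takes 1/60.
Trygve is living and takes 1/20.
Magnus is living and takes 1/20.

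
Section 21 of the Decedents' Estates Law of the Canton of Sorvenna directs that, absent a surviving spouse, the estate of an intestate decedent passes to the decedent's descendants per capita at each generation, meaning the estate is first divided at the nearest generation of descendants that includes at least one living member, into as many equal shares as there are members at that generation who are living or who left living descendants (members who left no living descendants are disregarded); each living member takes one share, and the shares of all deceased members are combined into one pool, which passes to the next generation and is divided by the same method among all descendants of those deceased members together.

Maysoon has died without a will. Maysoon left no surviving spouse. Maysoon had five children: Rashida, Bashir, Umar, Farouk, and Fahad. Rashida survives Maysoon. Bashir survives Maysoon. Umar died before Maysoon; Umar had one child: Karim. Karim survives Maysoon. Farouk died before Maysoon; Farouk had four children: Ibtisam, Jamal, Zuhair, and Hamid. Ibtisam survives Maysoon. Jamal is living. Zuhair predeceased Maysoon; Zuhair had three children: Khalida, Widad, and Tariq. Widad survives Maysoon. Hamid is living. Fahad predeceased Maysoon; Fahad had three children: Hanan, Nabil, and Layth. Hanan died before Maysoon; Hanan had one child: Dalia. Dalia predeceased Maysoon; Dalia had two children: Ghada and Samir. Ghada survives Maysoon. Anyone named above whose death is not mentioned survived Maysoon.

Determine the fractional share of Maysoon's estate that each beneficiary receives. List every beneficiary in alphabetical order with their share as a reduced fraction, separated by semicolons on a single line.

Bashir 1/5; Ghada 3/160; Hamid 3/40; Ibtisam 3/40; Jamal 3/40; Karim 3/40; Khalida 3/80; Layth 3/40; Nabil 3/40; Rashida 1/5; Samir 3/160; Tariq 3/80; Widad 3/80

There is no surviving spouse, so the entire estate passes to Maysoon's descendants per capita at each generation.
At generation 1 (Rashida, Bashir, Umar, Farouk, Fahad) there are 5 shares of (1)/5 = 1/5 each.
Living: Rashida and Bashir — each takes 1/5.
Deceased: Umar, Farouk, and Fahad. Their combined 3/5 is pooled and carried to generation 2.
At generation 2 (Karim, Ibtisam, Jamal, Zuhair, Hamid, Hanan, Nabil, Layth) there are 8 shares of (3/5)/8 = 3/40 each.
Living: Karim, Ibtisam, Jamal, Hamid, Nabil, and Layth — each takes 3/40.
Deceased: Zuhair and Hanan. Their combined 3/20 is pooled and carried to generation 3.
At generation 3 (Khalida, Widad, Tariq, Dalia) there are 4 shares of (3/20)/4 = 3/80 each.
Living: Khalida, Widad, and Tariq — each takes 3/80.
Deceased: Dalia. That 3/80 share is carried to generation 4.
At generation 4 (Ghada, Samir) there are 2 shares of (3/80)/2 = 3/160 each.
Living: Ghada and Samir — each takes 3/160.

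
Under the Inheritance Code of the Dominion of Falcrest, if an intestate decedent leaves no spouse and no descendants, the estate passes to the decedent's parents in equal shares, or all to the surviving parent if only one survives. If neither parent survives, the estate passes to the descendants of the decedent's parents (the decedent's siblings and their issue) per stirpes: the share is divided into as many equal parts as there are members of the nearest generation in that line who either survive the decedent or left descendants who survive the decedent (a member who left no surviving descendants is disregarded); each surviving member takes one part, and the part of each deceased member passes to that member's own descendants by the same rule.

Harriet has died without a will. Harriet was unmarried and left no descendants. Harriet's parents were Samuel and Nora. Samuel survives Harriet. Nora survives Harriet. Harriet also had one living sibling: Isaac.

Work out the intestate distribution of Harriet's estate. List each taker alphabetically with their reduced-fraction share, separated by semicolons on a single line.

Both parents survive, so Samuel and Nora each take 1/2. The siblings take nothing because a surviving parent has priority.

Nora 1/2; Samuel 1/2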